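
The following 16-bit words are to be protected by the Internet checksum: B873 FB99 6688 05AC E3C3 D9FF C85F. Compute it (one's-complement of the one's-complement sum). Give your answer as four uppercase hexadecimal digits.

One's-complement addition (fold any carry out of bit 15 back into bit 0):
  0xB873 + 0xFB99 = 0x1B40C → wrap carry → 0xB40D
  0xB40D + 0x6688 = 0x11A95 → wrap carry → 0x1A96
  0x1A96 + 0x05AC = 0x02042
  0x2042 + 0xE3C3 = 0x10405 → wrap carry → 0x0406
  0x0406 + 0xD9FF = 0x0DE05
  0xDE05 + 0xC85F = 0x1A664 → wrap carry → 0xA665
One's-complement sum = 0xA665.
Checksum = ~0xA665 & 0xFFFF = 0x599A.

599A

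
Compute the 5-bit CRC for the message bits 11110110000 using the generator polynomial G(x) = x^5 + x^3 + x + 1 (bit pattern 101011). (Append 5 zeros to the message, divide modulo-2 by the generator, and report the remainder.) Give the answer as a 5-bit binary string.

11110

Append 5 zeros: 1111011000000000. Divide by 101011 (XOR where the leading bit is 1):
  pos 0: 111101 XOR 101011 = 010110
  pos 1: 101101 XOR 101011 = 000110
  pos 4: 110000 XOR 101011 = 011011
  pos 5: 110110 XOR 101011 = 011101
  pos 6: 111010 XOR 101011 = 010001
  pos 7: 100010 XOR 101011 = 001001
  pos 9: 100100 XOR 101011 = 001111
Remainder (last 5 bits) = 11110. This is the CRC / FCS.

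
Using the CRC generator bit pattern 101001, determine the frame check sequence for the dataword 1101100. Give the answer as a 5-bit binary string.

Append 5 zeros: 110110000000. Divide by 101001 (XOR where the leading bit is 1):
  pos 0: 110110 XOR 101001 = 011111
  pos 1: 111110 XOR 101001 = 010111
  pos 2: 101110 XOR 101001 = 000111
  pos 5: 111000 XOR 101001 = 010001
  pos 6: 100010 XOR 101001 = 001011
Remainder (last 5 bits) = 01011. This is the CRC / FCS.

01011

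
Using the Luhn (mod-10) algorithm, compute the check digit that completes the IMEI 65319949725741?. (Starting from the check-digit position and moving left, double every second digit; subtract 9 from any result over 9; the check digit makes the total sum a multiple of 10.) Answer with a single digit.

Partial digits right→left: 1 4 7 5 2 7 9 4 9 9 1 3 5 6
Double every second digit counting from the check-digit position (so the 1st, 3rd, 5th, ... of the partial from the right).
  doubled (with −9 where >9): 2 5 4 9 9 2 1 → sum 32
  kept as-is: 4 5 7 4 9 3 6 → sum 38
Total = 32 + 38 = 70.
Check digit = (10 − (70 mod 10)) mod 10 = 0.

0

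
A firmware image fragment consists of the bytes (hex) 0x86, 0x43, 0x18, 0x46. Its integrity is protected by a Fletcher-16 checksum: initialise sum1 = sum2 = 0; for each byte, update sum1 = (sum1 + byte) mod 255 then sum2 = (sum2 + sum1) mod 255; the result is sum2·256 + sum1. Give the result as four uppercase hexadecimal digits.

Running sums (mod 255):
  after byte 0 (0x86): sum1=134, sum2=134
  after byte 1 (0x43): sum1=201, sum2=80
  after byte 2 (0x18): sum1=225, sum2=50
  after byte 3 (0x46): sum1=40, sum2=90
Checksum = sum2·256 + sum1 = 90·256 + 40 = 23080 = 0x5A28.

5A28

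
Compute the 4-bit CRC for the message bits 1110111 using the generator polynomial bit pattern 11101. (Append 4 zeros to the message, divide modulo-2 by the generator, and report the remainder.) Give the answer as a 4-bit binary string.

Append 4 zeros: 11101110000. Divide by 11101 (XOR where the leading bit is 1):
  pos 0: 11101 XOR 11101 = 00000
  pos 5: 11000 XOR 11101 = 00101
Remainder (last 4 bits) = 1010. This is the CRC / FCS.

1010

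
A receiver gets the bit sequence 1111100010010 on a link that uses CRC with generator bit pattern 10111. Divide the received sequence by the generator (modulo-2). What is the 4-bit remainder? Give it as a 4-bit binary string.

Modulo-2 division of 1111100010010 by 10111:
  pos 0: 11111 XOR 10111 = 01000
  pos 1: 10000 XOR 10111 = 00111
  pos 3: 11100 XOR 10111 = 01011
  pos 4: 10111 XOR 10111 = 00000
Remainder = 0010 (nonzero — an error is detected).

0010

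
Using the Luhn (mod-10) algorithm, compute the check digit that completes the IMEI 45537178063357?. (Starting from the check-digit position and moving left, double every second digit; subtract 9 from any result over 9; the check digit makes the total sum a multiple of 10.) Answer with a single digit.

Partial digits right→left: 7 5 3 3 6 0 8 7 1 7 3 5 5 4
Double every second digit counting from the check-digit position (so the 1st, 3rd, 5th, ... of the partial from the right).
  doubled (with −9 where >9): 5 6 3 7 2 6 1 → sum 30
  kept as-is: 5 3 0 7 7 5 4 → sum 31
Total = 30 + 31 = 61.
Check digit = (10 − (61 mod 10)) mod 10 = 9.

9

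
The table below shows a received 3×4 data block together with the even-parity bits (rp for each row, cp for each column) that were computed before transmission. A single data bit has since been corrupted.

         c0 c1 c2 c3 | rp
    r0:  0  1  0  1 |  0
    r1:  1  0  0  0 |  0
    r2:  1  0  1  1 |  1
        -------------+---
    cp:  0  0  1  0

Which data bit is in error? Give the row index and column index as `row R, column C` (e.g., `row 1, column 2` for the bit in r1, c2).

Recompute each row's even parity and compare to rp:
  r0: data parity 0, sent rp 0 → ok
  r1: data parity 1, sent rp 0 → mismatch
  r2: data parity 1, sent rp 1 → ok
Recompute each column's even parity and compare to cp:
  c0: data parity 0, sent cp 0 → ok
  c1: data parity 1, sent cp 0 → mismatch
  c2: data parity 1, sent cp 1 → ok
  c3: data parity 0, sent cp 0 → ok
Exactly one row (r1) and one column (c1) fail → the flipped bit is at their intersection.

row 1, column 1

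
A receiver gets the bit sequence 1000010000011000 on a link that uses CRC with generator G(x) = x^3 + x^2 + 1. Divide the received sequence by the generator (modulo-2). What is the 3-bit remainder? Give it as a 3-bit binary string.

101

Modulo-2 division of 1000010000011000 by 1101:
  pos 0: 1000 XOR 1101 = 0101
  pos 1: 1010 XOR 1101 = 0111
  pos 2: 1111 XOR 1101 = 0010
  pos 4: 1000 XOR 1101 = 0101
  pos 5: 1010 XOR 1101 = 0111
  pos 6: 1110 XOR 1101 = 0011
  pos 8: 1101 XOR 1101 = 0000
  pos 12: 1000 XOR 1101 = 0101
Remainder = 101 (nonzero — an error is detected).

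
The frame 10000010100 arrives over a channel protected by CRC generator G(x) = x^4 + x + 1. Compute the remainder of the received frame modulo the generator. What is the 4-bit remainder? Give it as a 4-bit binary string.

Modulo-2 division of 10000010100 by 10011:
  pos 0: 10000 XOR 10011 = 00011
  pos 3: 11010 XOR 10011 = 01001
  pos 4: 10011 XOR 10011 = 00000
Remainder = 0000 (zero — the frame passes the CRC check).

0000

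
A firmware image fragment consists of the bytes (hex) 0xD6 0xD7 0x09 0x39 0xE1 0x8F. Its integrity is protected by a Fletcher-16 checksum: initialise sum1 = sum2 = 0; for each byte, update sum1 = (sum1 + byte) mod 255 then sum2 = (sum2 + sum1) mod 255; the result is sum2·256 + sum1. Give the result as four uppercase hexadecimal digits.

6362

Running sums (mod 255):
  after byte 0 (0xD6): sum1=214, sum2=214
  after byte 1 (0xD7): sum1=174, sum2=133
  after byte 2 (0x09): sum1=183, sum2=61
  after byte 3 (0x39): sum1=240, sum2=46
  after byte 4 (0xE1): sum1=210, sum2=1
  after byte 5 (0x8F): sum1=98, sum2=99
Checksum = sum2·256 + sum1 = 99·256 + 98 = 25442 = 0x6362.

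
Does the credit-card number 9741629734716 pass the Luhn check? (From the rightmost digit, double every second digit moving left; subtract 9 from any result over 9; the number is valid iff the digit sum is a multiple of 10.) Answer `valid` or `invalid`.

valid

From the right, keep odd positions and double even positions (subtract 9 from any doubled value over 9):
  doubled (positions 2,4,...): 2 8 5 4 2 5 → sum 26
  kept (positions 1,3,...): 6 7 3 9 6 4 9 → sum 44
Total = 70.
70 mod 10 = 0, so the number is valid.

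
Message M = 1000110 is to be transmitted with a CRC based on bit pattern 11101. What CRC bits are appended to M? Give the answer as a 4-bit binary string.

0001

Append 4 zeros: 10001100000. Divide by 11101 (XOR where the leading bit is 1):
  pos 0: 10001 XOR 11101 = 01100
  pos 1: 11001 XOR 11101 = 00100
  pos 3: 10000 XOR 11101 = 01101
  pos 4: 11010 XOR 11101 = 00111
  pos 6: 11100 XOR 11101 = 00001
Remainder (last 4 bits) = 0001. This is the CRC / FCS.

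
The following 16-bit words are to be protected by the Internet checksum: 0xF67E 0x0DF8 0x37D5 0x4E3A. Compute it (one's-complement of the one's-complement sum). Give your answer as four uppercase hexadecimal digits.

One's-complement addition (fold any carry out of bit 15 back into bit 0):
  0xF67E + 0x0DF8 = 0x10476 → wrap carry → 0x0477
  0x0477 + 0x37D5 = 0x03C4C
  0x3C4C + 0x4E3A = 0x08A86
One's-complement sum = 0x8A86.
Checksum = ~0x8A86 & 0xFFFF = 0x7579.

7579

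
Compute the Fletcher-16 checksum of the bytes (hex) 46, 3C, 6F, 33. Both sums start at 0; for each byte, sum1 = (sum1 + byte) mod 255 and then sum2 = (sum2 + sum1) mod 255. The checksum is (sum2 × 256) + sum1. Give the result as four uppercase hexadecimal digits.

Running sums (mod 255):
  after byte 0 (46): sum1=70, sum2=70
  after byte 1 (3C): sum1=130, sum2=200
  after byte 2 (6F): sum1=241, sum2=186
  after byte 3 (33): sum1=37, sum2=223
Checksum = sum2·256 + sum1 = 223·256 + 37 = 57125 = 0xDF25.

DF25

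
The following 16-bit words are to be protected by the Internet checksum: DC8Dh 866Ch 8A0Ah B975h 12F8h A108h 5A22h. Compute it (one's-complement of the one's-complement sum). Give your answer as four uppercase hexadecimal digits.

4B62

One's-complement addition (fold any carry out of bit 15 back into bit 0):
  0xDC8D + 0x866C = 0x162F9 → wrap carry → 0x62FA
  0x62FA + 0x8A0A = 0x0ED04
  0xED04 + 0xB975 = 0x1A679 → wrap carry → 0xA67A
  0xA67A + 0x12F8 = 0x0B972
  0xB972 + 0xA108 = 0x15A7A → wrap carry → 0x5A7B
  0x5A7B + 0x5A22 = 0x0B49D
One's-complement sum = 0xB49D.
Checksum = ~0xB49D & 0xFFFF = 0x4B62.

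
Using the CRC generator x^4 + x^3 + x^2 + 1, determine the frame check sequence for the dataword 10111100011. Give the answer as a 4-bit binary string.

Append 4 zeros: 101111000110000. Divide by 11101 (XOR where the leading bit is 1):
  pos 0: 10111 XOR 11101 = 01010
  pos 1: 10101 XOR 11101 = 01000
  pos 2: 10000 XOR 11101 = 01101
  pos 3: 11010 XOR 11101 = 00111
  pos 5: 11101 XOR 11101 = 00000
  pos 10: 10000 XOR 11101 = 01101
Remainder (last 4 bits) = 1101. This is the CRC / FCS.

1101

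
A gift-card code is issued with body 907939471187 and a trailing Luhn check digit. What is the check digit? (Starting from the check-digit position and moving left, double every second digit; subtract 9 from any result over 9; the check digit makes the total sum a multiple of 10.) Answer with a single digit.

8

Partial digits right→left: 7 8 1 1 7 4 9 3 9 7 0 9
Double every second digit counting from the check-digit position (so the 1st, 3rd, 5th, ... of the partial from the right).
  doubled (with −9 where >9): 5 2 5 9 9 0 → sum 30
  kept as-is: 8 1 4 3 7 9 → sum 32
Total = 30 + 32 = 62.
Check digit = (10 − (62 mod 10)) mod 10 = 8.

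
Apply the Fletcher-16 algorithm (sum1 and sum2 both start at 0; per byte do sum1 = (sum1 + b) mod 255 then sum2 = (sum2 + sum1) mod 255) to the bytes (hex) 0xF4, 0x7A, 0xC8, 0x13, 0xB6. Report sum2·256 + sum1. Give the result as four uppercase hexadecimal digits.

E902

Running sums (mod 255):
  after byte 0 (0xF4): sum1=244, sum2=244
  after byte 1 (0x7A): sum1=111, sum2=100
  after byte 2 (0xC8): sum1=56, sum2=156
  after byte 3 (0x13): sum1=75, sum2=231
  after byte 4 (0xB6): sum1=2, sum2=233
Checksum = sum2·256 + sum1 = 233·256 + 2 = 59650 = 0xE902.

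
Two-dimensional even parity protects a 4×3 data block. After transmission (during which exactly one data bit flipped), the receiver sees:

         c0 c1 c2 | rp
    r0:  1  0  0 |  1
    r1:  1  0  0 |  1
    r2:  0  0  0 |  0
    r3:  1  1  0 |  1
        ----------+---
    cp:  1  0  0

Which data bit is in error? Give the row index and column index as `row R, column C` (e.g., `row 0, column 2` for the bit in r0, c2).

Recompute each row's even parity and compare to rp:
  r0: data parity 1, sent rp 1 → ok
  r1: data parity 1, sent rp 1 → ok
  r2: data parity 0, sent rp 0 → ok
  r3: data parity 0, sent rp 1 → mismatch
Recompute each column's even parity and compare to cp:
  c0: data parity 1, sent cp 1 → ok
  c1: data parity 1, sent cp 0 → mismatch
  c2: data parity 0, sent cp 0 → ok
Exactly one row (r3) and one column (c1) fail → the flipped bit is at their intersection.

row 3, column 1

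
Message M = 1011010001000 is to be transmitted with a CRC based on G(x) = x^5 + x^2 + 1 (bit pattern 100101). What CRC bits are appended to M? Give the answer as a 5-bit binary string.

10010

Append 5 zeros: 101101000100000000. Divide by 100101 (XOR where the leading bit is 1):
  pos 0: 101101 XOR 100101 = 001000
  pos 2: 100000 XOR 100101 = 000101
  pos 5: 101010 XOR 100101 = 001111
  pos 7: 111100 XOR 100101 = 011001
  pos 8: 110010 XOR 100101 = 010111
  pos 9: 101110 XOR 100101 = 001011
  pos 11: 101100 XOR 100101 = 001001
Remainder (last 5 bits) = 10010. This is the CRC / FCS.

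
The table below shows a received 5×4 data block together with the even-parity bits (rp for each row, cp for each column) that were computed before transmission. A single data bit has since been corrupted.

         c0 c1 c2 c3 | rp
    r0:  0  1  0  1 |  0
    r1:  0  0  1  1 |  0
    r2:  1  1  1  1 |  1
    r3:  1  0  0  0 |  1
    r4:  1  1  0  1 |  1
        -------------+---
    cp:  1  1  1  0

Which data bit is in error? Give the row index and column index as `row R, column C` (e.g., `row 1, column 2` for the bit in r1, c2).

Recompute each row's even parity and compare to rp:
  r0: data parity 0, sent rp 0 → ok
  r1: data parity 0, sent rp 0 → ok
  r2: data parity 0, sent rp 1 → mismatch
  r3: data parity 1, sent rp 1 → ok
  r4: data parity 1, sent rp 1 → ok
Recompute each column's even parity and compare to cp:
  c0: data parity 1, sent cp 1 → ok
  c1: data parity 1, sent cp 1 → ok
  c2: data parity 0, sent cp 1 → mismatch
  c3: data parity 0, sent cp 0 → ok
Exactly one row (r2) and one column (c2) fail → the flipped bit is at their intersection.

row 2, column 2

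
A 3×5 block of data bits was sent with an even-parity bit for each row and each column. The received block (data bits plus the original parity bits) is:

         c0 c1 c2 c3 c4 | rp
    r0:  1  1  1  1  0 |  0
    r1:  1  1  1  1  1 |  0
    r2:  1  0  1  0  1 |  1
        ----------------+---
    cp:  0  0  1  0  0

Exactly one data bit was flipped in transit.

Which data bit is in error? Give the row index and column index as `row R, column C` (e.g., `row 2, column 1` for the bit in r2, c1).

Recompute each row's even parity and compare to rp:
  r0: data parity 0, sent rp 0 → ok
  r1: data parity 1, sent rp 0 → mismatch
  r2: data parity 1, sent rp 1 → ok
Recompute each column's even parity and compare to cp:
  c0: data parity 1, sent cp 0 → mismatch
  c1: data parity 0, sent cp 0 → ok
  c2: data parity 1, sent cp 1 → ok
  c3: data parity 0, sent cp 0 → ok
  c4: data parity 0, sent cp 0 → ok
Exactly one row (r1) and one column (c0) fail → the flipped bit is at their intersection.

row 1, column 0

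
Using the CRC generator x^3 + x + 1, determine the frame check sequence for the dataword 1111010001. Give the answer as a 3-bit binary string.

100

Append 3 zeros: 1111010001000. Divide by 1011 (XOR where the leading bit is 1):
  pos 0: 1111 XOR 1011 = 0100
  pos 1: 1000 XOR 1011 = 0011
  pos 3: 1110 XOR 1011 = 0101
  pos 4: 1010 XOR 1011 = 0001
  pos 7: 1010 XOR 1011 = 0001
Remainder (last 3 bits) = 100. This is the CRC / FCS.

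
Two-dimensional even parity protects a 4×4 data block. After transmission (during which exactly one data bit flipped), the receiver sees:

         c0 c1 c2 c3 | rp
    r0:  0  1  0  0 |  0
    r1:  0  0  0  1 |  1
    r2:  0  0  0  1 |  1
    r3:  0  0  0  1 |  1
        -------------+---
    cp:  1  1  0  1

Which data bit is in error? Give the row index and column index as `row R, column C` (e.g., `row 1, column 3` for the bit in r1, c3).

row 0, column 0

Recompute each row's even parity and compare to rp:
  r0: data parity 1, sent rp 0 → mismatch
  r1: data parity 1, sent rp 1 → ok
  r2: data parity 1, sent rp 1 → ok
  r3: data parity 1, sent rp 1 → ok
Recompute each column's even parity and compare to cp:
  c0: data parity 0, sent cp 1 → mismatch
  c1: data parity 1, sent cp 1 → ok
  c2: data parity 0, sent cp 0 → ok
  c3: data parity 1, sent cp 1 → ok
Exactly one row (r0) and one column (c0) fail → the flipped bit is at their intersection.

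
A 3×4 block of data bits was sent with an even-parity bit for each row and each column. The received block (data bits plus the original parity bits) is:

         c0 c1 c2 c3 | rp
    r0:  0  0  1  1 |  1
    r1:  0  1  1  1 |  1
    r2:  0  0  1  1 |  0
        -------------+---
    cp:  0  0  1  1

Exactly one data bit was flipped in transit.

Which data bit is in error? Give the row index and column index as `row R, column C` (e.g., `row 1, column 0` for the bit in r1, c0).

Recompute each row's even parity and compare to rp:
  r0: data parity 0, sent rp 1 → mismatch
  r1: data parity 1, sent rp 1 → ok
  r2: data parity 0, sent rp 0 → ok
Recompute each column's even parity and compare to cp:
  c0: data parity 0, sent cp 0 → ok
  c1: data parity 1, sent cp 0 → mismatch
  c2: data parity 1, sent cp 1 → ok
  c3: data parity 1, sent cp 1 → ok
Exactly one row (r0) and one column (c1) fail → the flipped bit is at their intersection.

row 0, column 1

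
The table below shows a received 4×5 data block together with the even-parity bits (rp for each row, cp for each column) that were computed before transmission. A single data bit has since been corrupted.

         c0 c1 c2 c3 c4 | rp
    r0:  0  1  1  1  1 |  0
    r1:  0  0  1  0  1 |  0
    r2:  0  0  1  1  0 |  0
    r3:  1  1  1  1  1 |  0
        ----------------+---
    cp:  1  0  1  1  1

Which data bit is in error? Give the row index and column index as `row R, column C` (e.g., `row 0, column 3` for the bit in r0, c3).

row 3, column 2

Recompute each row's even parity and compare to rp:
  r0: data parity 0, sent rp 0 → ok
  r1: data parity 0, sent rp 0 → ok
  r2: data parity 0, sent rp 0 → ok
  r3: data parity 1, sent rp 0 → mismatch
Recompute each column's even parity and compare to cp:
  c0: data parity 1, sent cp 1 → ok
  c1: data parity 0, sent cp 0 → ok
  c2: data parity 0, sent cp 1 → mismatch
  c3: data parity 1, sent cp 1 → ok
  c4: data parity 1, sent cp 1 → ok
Exactly one row (r3) and one column (c2) fail → the flipped bit is at their intersection.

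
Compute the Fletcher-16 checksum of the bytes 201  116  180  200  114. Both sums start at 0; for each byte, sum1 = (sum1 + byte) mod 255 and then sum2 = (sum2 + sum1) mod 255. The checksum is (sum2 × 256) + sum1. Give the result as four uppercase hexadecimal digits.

E42E

Running sums (mod 255):
  after byte 0 (201): sum1=201, sum2=201
  after byte 1 (116): sum1=62, sum2=8
  after byte 2 (180): sum1=242, sum2=250
  after byte 3 (200): sum1=187, sum2=182
  after byte 4 (114): sum1=46, sum2=228
Checksum = sum2·256 + sum1 = 228·256 + 46 = 58414 = 0xE42E.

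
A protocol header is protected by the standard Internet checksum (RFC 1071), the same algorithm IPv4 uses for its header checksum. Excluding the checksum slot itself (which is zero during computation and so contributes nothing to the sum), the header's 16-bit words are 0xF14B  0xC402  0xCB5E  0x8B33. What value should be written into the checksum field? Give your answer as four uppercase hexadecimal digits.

One's-complement addition (fold any carry out of bit 15 back into bit 0):
  0xF14B + 0xC402 = 0x1B54D → wrap carry → 0xB54E
  0xB54E + 0xCB5E = 0x180AC → wrap carry → 0x80AD
  0x80AD + 0x8B33 = 0x10BE0 → wrap carry → 0x0BE1
One's-complement sum = 0x0BE1.
Checksum = ~0x0BE1 & 0xFFFF = 0xF41E.

F41E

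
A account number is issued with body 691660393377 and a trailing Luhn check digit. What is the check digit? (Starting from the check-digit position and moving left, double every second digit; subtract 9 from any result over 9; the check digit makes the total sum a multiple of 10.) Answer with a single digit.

2

Partial digits right→left: 7 7 3 3 9 3 0 6 6 1 9 6
Double every second digit counting from the check-digit position (so the 1st, 3rd, 5th, ... of the partial from the right).
  doubled (with −9 where >9): 5 6 9 0 3 9 → sum 32
  kept as-is: 7 3 3 6 1 6 → sum 26
Total = 32 + 26 = 58.
Check digit = (10 − (58 mod 10)) mod 10 = 2.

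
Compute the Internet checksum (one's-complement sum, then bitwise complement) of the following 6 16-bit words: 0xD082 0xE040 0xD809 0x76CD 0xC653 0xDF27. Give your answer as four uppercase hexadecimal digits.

One's-complement addition (fold any carry out of bit 15 back into bit 0):
  0xD082 + 0xE040 = 0x1B0C2 → wrap carry → 0xB0C3
  0xB0C3 + 0xD809 = 0x188CC → wrap carry → 0x88CD
  0x88CD + 0x76CD = 0x0FF9A
  0xFF9A + 0xC653 = 0x1C5ED → wrap carry → 0xC5EE
  0xC5EE + 0xDF27 = 0x1A515 → wrap carry → 0xA516
One's-complement sum = 0xA516.
Checksum = ~0xA516 & 0xFFFF = 0x5AE9.

5AE9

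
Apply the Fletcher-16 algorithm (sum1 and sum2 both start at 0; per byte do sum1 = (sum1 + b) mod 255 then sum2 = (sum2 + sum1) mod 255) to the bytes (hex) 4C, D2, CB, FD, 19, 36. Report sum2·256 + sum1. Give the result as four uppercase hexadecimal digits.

7938

Running sums (mod 255):
  after byte 0 (4C): sum1=76, sum2=76
  after byte 1 (D2): sum1=31, sum2=107
  after byte 2 (CB): sum1=234, sum2=86
  after byte 3 (FD): sum1=232, sum2=63
  after byte 4 (19): sum1=2, sum2=65
  after byte 5 (36): sum1=56, sum2=121
Checksum = sum2·256 + sum1 = 121·256 + 56 = 31032 = 0x7938.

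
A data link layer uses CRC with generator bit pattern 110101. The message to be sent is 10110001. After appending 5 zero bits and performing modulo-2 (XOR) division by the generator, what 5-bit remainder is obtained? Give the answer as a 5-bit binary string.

Append 5 zeros: 1011000100000. Divide by 110101 (XOR where the leading bit is 1):
  pos 0: 101100 XOR 110101 = 011001
  pos 1: 110010 XOR 110101 = 000111
  pos 4: 111100 XOR 110101 = 001001
  pos 6: 100100 XOR 110101 = 010001
  pos 7: 100010 XOR 110101 = 010111
Remainder (last 5 bits) = 10111. This is the CRC / FCS.

10111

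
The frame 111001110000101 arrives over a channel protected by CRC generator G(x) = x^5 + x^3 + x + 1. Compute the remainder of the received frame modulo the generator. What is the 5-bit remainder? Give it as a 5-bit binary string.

00000

Modulo-2 division of 111001110000101 by 101011:
  pos 0: 111001 XOR 101011 = 010010
  pos 1: 100101 XOR 101011 = 001110
  pos 3: 111010 XOR 101011 = 010001
  pos 4: 100010 XOR 101011 = 001001
  pos 6: 100100 XOR 101011 = 001111
  pos 8: 111110 XOR 101011 = 010101
  pos 9: 101011 XOR 101011 = 000000
Remainder = 00000 (zero — the frame passes the CRC check).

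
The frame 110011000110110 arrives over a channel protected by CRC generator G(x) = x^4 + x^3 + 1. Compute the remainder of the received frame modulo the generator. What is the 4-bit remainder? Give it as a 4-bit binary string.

0001

Modulo-2 division of 110011000110110 by 11001:
  pos 0: 11001 XOR 11001 = 00000
  pos 5: 10001 XOR 11001 = 01000
  pos 6: 10001 XOR 11001 = 01000
  pos 7: 10000 XOR 11001 = 01001
  pos 8: 10011 XOR 11001 = 01010
  pos 9: 10101 XOR 11001 = 01100
  pos 10: 11000 XOR 11001 = 00001
Remainder = 0001 (nonzero — an error is detected).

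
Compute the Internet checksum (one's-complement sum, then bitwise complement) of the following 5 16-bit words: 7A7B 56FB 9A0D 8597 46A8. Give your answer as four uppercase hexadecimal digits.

One's-complement addition (fold any carry out of bit 15 back into bit 0):
  0x7A7B + 0x56FB = 0x0D176
  0xD176 + 0x9A0D = 0x16B83 → wrap carry → 0x6B84
  0x6B84 + 0x8597 = 0x0F11B
  0xF11B + 0x46A8 = 0x137C3 → wrap carry → 0x37C4
One's-complement sum = 0x37C4.
Checksum = ~0x37C4 & 0xFFFF = 0xC83B.

C83B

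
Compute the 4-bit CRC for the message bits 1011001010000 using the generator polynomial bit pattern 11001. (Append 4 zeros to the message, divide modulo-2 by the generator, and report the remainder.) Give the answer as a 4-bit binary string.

1100

Append 4 zeros: 10110010100000000. Divide by 11001 (XOR where the leading bit is 1):
  pos 0: 10110 XOR 11001 = 01111
  pos 1: 11110 XOR 11001 = 00111
  pos 3: 11110 XOR 11001 = 00111
  pos 5: 11110 XOR 11001 = 00111
  pos 7: 11100 XOR 11001 = 00101
  pos 9: 10100 XOR 11001 = 01101
  pos 10: 11010 XOR 11001 = 00011
Remainder (last 4 bits) = 1100. This is the CRC / FCS.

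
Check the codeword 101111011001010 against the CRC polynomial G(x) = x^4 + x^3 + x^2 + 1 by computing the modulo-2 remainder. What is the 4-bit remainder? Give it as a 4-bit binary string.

0010

Modulo-2 division of 101111011001010 by 11101:
  pos 0: 10111 XOR 11101 = 01010
  pos 1: 10101 XOR 11101 = 01000
  pos 2: 10000 XOR 11101 = 01101
  pos 3: 11011 XOR 11101 = 00110
  pos 5: 11010 XOR 11101 = 00111
  pos 7: 11101 XOR 11101 = 00000
Remainder = 0010 (nonzero — an error is detected).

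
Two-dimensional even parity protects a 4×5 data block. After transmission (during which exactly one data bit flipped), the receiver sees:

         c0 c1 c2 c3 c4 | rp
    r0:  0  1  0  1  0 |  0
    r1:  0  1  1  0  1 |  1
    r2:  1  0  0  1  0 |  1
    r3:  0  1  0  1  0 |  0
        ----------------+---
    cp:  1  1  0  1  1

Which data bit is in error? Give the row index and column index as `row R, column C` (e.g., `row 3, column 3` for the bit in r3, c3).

row 2, column 2

Recompute each row's even parity and compare to rp:
  r0: data parity 0, sent rp 0 → ok
  r1: data parity 1, sent rp 1 → ok
  r2: data parity 0, sent rp 1 → mismatch
  r3: data parity 0, sent rp 0 → ok
Recompute each column's even parity and compare to cp:
  c0: data parity 1, sent cp 1 → ok
  c1: data parity 1, sent cp 1 → ok
  c2: data parity 1, sent cp 0 → mismatch
  c3: data parity 1, sent cp 1 → ok
  c4: data parity 1, sent cp 1 → ok
Exactly one row (r2) and one column (c2) fail → the flipped bit is at their intersection.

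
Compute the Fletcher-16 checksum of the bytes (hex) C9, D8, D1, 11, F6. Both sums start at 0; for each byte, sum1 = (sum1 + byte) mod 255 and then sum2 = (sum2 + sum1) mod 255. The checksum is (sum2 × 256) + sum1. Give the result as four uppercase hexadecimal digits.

Running sums (mod 255):
  after byte 0 (C9): sum1=201, sum2=201
  after byte 1 (D8): sum1=162, sum2=108
  after byte 2 (D1): sum1=116, sum2=224
  after byte 3 (11): sum1=133, sum2=102
  after byte 4 (F6): sum1=124, sum2=226
Checksum = sum2·256 + sum1 = 226·256 + 124 = 57980 = 0xE27C.

E27C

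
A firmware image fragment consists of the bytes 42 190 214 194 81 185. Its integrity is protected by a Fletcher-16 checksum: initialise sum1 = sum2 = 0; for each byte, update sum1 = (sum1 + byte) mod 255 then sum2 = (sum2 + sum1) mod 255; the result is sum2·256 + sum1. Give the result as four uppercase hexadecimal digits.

B68D

Running sums (mod 255):
  after byte 0 (42): sum1=42, sum2=42
  after byte 1 (190): sum1=232, sum2=19
  after byte 2 (214): sum1=191, sum2=210
  after byte 3 (194): sum1=130, sum2=85
  after byte 4 (81): sum1=211, sum2=41
  after byte 5 (185): sum1=141, sum2=182
Checksum = sum2·256 + sum1 = 182·256 + 141 = 46733 = 0xB68D.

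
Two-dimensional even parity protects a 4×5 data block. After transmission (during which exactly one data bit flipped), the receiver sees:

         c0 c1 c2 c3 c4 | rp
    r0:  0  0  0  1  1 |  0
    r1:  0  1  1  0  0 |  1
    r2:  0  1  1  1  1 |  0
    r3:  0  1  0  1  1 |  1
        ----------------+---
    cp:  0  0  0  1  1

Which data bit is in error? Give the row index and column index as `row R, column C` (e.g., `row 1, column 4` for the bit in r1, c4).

Recompute each row's even parity and compare to rp:
  r0: data parity 0, sent rp 0 → ok
  r1: data parity 0, sent rp 1 → mismatch
  r2: data parity 0, sent rp 0 → ok
  r3: data parity 1, sent rp 1 → ok
Recompute each column's even parity and compare to cp:
  c0: data parity 0, sent cp 0 → ok
  c1: data parity 1, sent cp 0 → mismatch
  c2: data parity 0, sent cp 0 → ok
  c3: data parity 1, sent cp 1 → ok
  c4: data parity 1, sent cp 1 → ok
Exactly one row (r1) and one column (c1) fail → the flipped bit is at their intersection.

row 1, column 1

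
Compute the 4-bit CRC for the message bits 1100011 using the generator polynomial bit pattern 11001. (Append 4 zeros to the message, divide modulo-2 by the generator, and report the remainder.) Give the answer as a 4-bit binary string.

1101

Append 4 zeros: 11000110000. Divide by 11001 (XOR where the leading bit is 1):
  pos 0: 11000 XOR 11001 = 00001
  pos 4: 11100 XOR 11001 = 00101
  pos 6: 10100 XOR 11001 = 01101
Remainder (last 4 bits) = 1101. This is the CRC / FCS.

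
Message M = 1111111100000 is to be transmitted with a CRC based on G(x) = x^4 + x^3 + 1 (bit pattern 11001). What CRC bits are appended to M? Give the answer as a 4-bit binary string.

Append 4 zeros: 11111111000000000. Divide by 11001 (XOR where the leading bit is 1):
  pos 0: 11111 XOR 11001 = 00110
  pos 2: 11011 XOR 11001 = 00010
  pos 5: 10100 XOR 11001 = 01101
  pos 6: 11010 XOR 11001 = 00011
  pos 9: 11000 XOR 11001 = 00001
Remainder (last 4 bits) = 1000. This is the CRC / FCS.

1000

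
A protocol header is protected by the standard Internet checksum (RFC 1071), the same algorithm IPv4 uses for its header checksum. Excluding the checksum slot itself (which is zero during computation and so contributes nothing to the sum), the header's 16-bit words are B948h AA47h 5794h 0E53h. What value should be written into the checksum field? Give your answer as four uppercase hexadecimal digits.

One's-complement addition (fold any carry out of bit 15 back into bit 0):
  0xB948 + 0xAA47 = 0x1638F → wrap carry → 0x6390
  0x6390 + 0x5794 = 0x0BB24
  0xBB24 + 0x0E53 = 0x0C977
One's-complement sum = 0xC977.
Checksum = ~0xC977 & 0xFFFF = 0x3688.

3688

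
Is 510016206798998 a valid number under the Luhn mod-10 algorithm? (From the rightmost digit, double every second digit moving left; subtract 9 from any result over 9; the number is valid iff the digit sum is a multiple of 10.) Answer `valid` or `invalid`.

invalid

From the right, keep odd positions and double even positions (subtract 9 from any doubled value over 9):
  doubled (positions 2,4,...): 9 7 5 0 3 0 2 → sum 26
  kept (positions 1,3,...): 8 9 9 6 2 1 0 5 → sum 40
Total = 66.
66 mod 10 = 6, so the number is invalid.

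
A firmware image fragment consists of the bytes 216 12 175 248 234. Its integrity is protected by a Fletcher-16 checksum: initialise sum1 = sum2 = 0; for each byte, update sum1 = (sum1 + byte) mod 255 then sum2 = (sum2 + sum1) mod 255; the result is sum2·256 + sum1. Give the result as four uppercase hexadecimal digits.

Running sums (mod 255):
  after byte 0 (216): sum1=216, sum2=216
  after byte 1 (12): sum1=228, sum2=189
  after byte 2 (175): sum1=148, sum2=82
  after byte 3 (248): sum1=141, sum2=223
  after byte 4 (234): sum1=120, sum2=88
Checksum = sum2·256 + sum1 = 88·256 + 120 = 22648 = 0x5878.

5878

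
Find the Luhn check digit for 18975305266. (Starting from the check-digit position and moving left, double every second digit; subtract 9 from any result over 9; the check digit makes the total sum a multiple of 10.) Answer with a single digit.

Partial digits right→left: 6 6 2 5 0 3 5 7 9 8 1
Double every second digit counting from the check-digit position (so the 1st, 3rd, 5th, ... of the partial from the right).
  doubled (with −9 where >9): 3 4 0 1 9 2 → sum 19
  kept as-is: 6 5 3 7 8 → sum 29
Total = 19 + 29 = 48.
Check digit = (10 − (48 mod 10)) mod 10 = 2.

2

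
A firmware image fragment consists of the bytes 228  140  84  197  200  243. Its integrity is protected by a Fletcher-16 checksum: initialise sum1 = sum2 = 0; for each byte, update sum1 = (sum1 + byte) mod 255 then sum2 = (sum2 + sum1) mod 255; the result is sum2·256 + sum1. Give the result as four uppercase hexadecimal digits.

4448

Running sums (mod 255):
  after byte 0 (228): sum1=228, sum2=228
  after byte 1 (140): sum1=113, sum2=86
  after byte 2 (84): sum1=197, sum2=28
  after byte 3 (197): sum1=139, sum2=167
  after byte 4 (200): sum1=84, sum2=251
  after byte 5 (243): sum1=72, sum2=68
Checksum = sum2·256 + sum1 = 68·256 + 72 = 17480 = 0x4448.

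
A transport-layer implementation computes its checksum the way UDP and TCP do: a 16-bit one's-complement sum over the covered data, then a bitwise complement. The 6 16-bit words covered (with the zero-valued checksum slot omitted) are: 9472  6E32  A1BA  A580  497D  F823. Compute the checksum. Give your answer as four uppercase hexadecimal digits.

One's-complement addition (fold any carry out of bit 15 back into bit 0):
  0x9472 + 0x6E32 = 0x102A4 → wrap carry → 0x02A5
  0x02A5 + 0xA1BA = 0x0A45F
  0xA45F + 0xA580 = 0x149DF → wrap carry → 0x49E0
  0x49E0 + 0x497D = 0x0935D
  0x935D + 0xF823 = 0x18B80 → wrap carry → 0x8B81
One's-complement sum = 0x8B81.
Checksum = ~0x8B81 & 0xFFFF = 0x747E.

747E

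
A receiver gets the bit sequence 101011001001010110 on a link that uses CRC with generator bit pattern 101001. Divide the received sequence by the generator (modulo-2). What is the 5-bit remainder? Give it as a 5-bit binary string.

01100

Modulo-2 division of 101011001001010110 by 101001:
  pos 0: 101011 XOR 101001 = 000010
  pos 4: 100010 XOR 101001 = 001011
  pos 6: 101101 XOR 101001 = 000100
  pos 9: 100010 XOR 101001 = 001011
  pos 11: 101111 XOR 101001 = 000110
Remainder = 01100 (nonzero — an error is detected).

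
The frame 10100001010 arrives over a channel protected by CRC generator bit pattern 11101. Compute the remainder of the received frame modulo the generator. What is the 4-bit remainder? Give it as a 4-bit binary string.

0000

Modulo-2 division of 10100001010 by 11101:
  pos 0: 10100 XOR 11101 = 01001
  pos 1: 10010 XOR 11101 = 01111
  pos 2: 11110 XOR 11101 = 00011
  pos 5: 11101 XOR 11101 = 00000
Remainder = 0000 (zero — the frame passes the CRC check).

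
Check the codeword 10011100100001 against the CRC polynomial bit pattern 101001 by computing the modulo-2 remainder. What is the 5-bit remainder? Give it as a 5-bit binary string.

Modulo-2 division of 10011100100001 by 101001:
  pos 0: 100111 XOR 101001 = 001110
  pos 2: 111000 XOR 101001 = 010001
  pos 3: 100011 XOR 101001 = 001010
  pos 5: 101000 XOR 101001 = 000001
Remainder = 01001 (nonzero — an error is detected).

01001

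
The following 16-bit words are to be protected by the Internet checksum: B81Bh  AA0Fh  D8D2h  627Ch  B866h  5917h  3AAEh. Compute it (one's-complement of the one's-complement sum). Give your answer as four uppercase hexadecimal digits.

1659

One's-complement addition (fold any carry out of bit 15 back into bit 0):
  0xB81B + 0xAA0F = 0x1622A → wrap carry → 0x622B
  0x622B + 0xD8D2 = 0x13AFD → wrap carry → 0x3AFE
  0x3AFE + 0x627C = 0x09D7A
  0x9D7A + 0xB866 = 0x155E0 → wrap carry → 0x55E1
  0x55E1 + 0x5917 = 0x0AEF8
  0xAEF8 + 0x3AAE = 0x0E9A6
One's-complement sum = 0xE9A6.
Checksum = ~0xE9A6 & 0xFFFF = 0x1659.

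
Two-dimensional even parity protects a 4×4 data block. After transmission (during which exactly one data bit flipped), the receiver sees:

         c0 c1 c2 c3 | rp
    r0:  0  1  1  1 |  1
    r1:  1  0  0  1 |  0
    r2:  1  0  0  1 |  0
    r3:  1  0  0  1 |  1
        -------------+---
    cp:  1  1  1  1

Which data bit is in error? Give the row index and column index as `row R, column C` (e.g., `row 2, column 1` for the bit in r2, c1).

row 3, column 3

Recompute each row's even parity and compare to rp:
  r0: data parity 1, sent rp 1 → ok
  r1: data parity 0, sent rp 0 → ok
  r2: data parity 0, sent rp 0 → ok
  r3: data parity 0, sent rp 1 → mismatch
Recompute each column's even parity and compare to cp:
  c0: data parity 1, sent cp 1 → ok
  c1: data parity 1, sent cp 1 → ok
  c2: data parity 1, sent cp 1 → ok
  c3: data parity 0, sent cp 1 → mismatch
Exactly one row (r3) and one column (c3) fail → the flipped bit is at their intersection.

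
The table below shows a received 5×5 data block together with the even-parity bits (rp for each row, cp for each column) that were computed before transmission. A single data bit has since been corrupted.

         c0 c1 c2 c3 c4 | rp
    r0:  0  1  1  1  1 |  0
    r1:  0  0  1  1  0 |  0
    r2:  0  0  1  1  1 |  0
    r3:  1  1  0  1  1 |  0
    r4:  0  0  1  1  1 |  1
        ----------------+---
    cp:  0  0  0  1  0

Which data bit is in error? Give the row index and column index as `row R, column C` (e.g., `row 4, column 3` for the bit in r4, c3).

row 2, column 0

Recompute each row's even parity and compare to rp:
  r0: data parity 0, sent rp 0 → ok
  r1: data parity 0, sent rp 0 → ok
  r2: data parity 1, sent rp 0 → mismatch
  r3: data parity 0, sent rp 0 → ok
  r4: data parity 1, sent rp 1 → ok
Recompute each column's even parity and compare to cp:
  c0: data parity 1, sent cp 0 → mismatch
  c1: data parity 0, sent cp 0 → ok
  c2: data parity 0, sent cp 0 → ok
  c3: data parity 1, sent cp 1 → ok
  c4: data parity 0, sent cp 0 → ok
Exactly one row (r2) and one column (c0) fail → the flipped bit is at their intersection.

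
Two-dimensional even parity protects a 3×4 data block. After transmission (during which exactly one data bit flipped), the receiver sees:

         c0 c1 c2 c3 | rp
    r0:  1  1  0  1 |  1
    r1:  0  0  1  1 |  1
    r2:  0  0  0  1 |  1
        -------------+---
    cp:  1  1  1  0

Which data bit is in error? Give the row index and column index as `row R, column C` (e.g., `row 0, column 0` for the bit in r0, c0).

Recompute each row's even parity and compare to rp:
  r0: data parity 1, sent rp 1 → ok
  r1: data parity 0, sent rp 1 → mismatch
  r2: data parity 1, sent rp 1 → ok
Recompute each column's even parity and compare to cp:
  c0: data parity 1, sent cp 1 → ok
  c1: data parity 1, sent cp 1 → ok
  c2: data parity 1, sent cp 1 → ok
  c3: data parity 1, sent cp 0 → mismatch
Exactly one row (r1) and one column (c3) fail → the flipped bit is at their intersection.

row 1, column 3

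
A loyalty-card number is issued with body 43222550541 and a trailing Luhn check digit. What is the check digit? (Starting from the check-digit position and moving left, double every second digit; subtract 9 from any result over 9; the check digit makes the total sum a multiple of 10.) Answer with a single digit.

6

Partial digits right→left: 1 4 5 0 5 5 2 2 2 3 4
Double every second digit counting from the check-digit position (so the 1st, 3rd, 5th, ... of the partial from the right).
  doubled (with −9 where >9): 2 1 1 4 4 8 → sum 20
  kept as-is: 4 0 5 2 3 → sum 14
Total = 20 + 14 = 34.
Check digit = (10 − (34 mod 10)) mod 10 = 6.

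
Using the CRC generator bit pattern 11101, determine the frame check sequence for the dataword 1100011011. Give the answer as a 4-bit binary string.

Append 4 zeros: 11000110110000. Divide by 11101 (XOR where the leading bit is 1):
  pos 0: 11000 XOR 11101 = 00101
  pos 2: 10111 XOR 11101 = 01010
  pos 3: 10100 XOR 11101 = 01001
  pos 4: 10011 XOR 11101 = 01110
  pos 5: 11101 XOR 11101 = 00000
Remainder (last 4 bits) = 0000. This is the CRC / FCS.

0000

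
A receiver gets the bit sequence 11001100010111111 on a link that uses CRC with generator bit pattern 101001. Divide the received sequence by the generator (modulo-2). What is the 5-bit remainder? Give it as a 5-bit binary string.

Modulo-2 division of 11001100010111111 by 101001:
  pos 0: 110011 XOR 101001 = 011010
  pos 1: 110100 XOR 101001 = 011101
  pos 2: 111010 XOR 101001 = 010011
  pos 3: 100110 XOR 101001 = 001111
  pos 5: 111110 XOR 101001 = 010111
  pos 6: 101111 XOR 101001 = 000110
  pos 9: 110111 XOR 101001 = 011110
  pos 10: 111101 XOR 101001 = 010100
  pos 11: 101001 XOR 101001 = 000000
Remainder = 00000 (zero — the frame passes the CRC check).

00000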